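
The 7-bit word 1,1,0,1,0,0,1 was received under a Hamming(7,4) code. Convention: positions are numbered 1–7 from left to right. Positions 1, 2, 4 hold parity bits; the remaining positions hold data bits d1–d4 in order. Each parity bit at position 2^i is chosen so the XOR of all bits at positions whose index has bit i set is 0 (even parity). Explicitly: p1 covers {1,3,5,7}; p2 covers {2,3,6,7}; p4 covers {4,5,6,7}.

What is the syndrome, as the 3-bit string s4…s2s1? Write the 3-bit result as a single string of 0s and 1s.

000

s1 (pos 1,3,5,7): 1⊕0⊕0⊕1 = 0
s2 (pos 2,3,6,7): 1⊕0⊕0⊕1 = 0
s4 (pos 4,5,6,7): 1⊕0⊕0⊕1 = 0
Syndrome s4…s1 = 000 → no error.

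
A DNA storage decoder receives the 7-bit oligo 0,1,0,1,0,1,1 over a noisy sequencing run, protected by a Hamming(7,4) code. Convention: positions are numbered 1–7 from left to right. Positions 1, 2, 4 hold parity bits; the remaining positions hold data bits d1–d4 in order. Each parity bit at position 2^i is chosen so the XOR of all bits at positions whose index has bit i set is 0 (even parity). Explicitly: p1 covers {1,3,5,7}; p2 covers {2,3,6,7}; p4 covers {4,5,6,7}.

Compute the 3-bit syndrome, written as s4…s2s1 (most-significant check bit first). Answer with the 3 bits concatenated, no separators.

111

s1 (pos 1,3,5,7): 0⊕0⊕0⊕1 = 1
s2 (pos 2,3,6,7): 1⊕0⊕1⊕1 = 1
s4 (pos 4,5,6,7): 1⊕0⊕1⊕1 = 1
Syndrome s4…s1 = 111 → error at position 7.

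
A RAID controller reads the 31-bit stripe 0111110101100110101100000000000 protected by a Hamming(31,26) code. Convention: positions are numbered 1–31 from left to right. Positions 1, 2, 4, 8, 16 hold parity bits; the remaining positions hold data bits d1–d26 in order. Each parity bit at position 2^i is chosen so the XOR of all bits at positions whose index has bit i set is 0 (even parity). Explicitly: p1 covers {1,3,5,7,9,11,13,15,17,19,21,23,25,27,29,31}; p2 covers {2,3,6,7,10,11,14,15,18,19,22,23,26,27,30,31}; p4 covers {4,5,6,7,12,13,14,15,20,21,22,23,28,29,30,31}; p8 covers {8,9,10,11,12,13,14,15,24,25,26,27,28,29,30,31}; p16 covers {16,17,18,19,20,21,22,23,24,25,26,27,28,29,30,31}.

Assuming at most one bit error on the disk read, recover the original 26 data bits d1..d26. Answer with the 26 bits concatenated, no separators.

11100110011101100010000000

s1 (pos 1,3,5,7,9,11,13,15,17,19,21,23,25,27,29,31): 0⊕1⊕1⊕0⊕0⊕1⊕0⊕1⊕1⊕1⊕0⊕0⊕0⊕0⊕0⊕0 = 0
s2 (pos 2,3,6,7,10,11,14,15,18,19,22,23,26,27,30,31): 1⊕1⊕1⊕0⊕1⊕1⊕1⊕1⊕0⊕1⊕0⊕0⊕0⊕0⊕0⊕0 = 0
s4 (pos 4,5,6,7,12,13,14,15,20,21,22,23,28,29,30,31): 1⊕1⊕1⊕0⊕0⊕0⊕1⊕1⊕1⊕0⊕0⊕0⊕0⊕0⊕0⊕0 = 0
s8 (pos 8,9,10,11,12,13,14,15,24,25,26,27,28,29,30,31): 1⊕0⊕1⊕1⊕0⊕0⊕1⊕1⊕0⊕0⊕0⊕0⊕0⊕0⊕0⊕0 = 1
s16 (pos 16,17,18,19,20,21,22,23,24,25,26,27,28,29,30,31): 0⊕1⊕0⊕1⊕1⊕0⊕0⊕0⊕0⊕0⊕0⊕0⊕0⊕0⊕0⊕0 = 1
Syndrome s16…s1 = 11000 → error at position 24.
Flip position 24: 0111110101100110101100000000000 → 0111110101100110101100010000000
Read data bits from positions 3,5,6,7,9,10,11,12,13,14,15,17,18,19,20,21,22,23,24,25,26,27,28,29,30,31: 11100110011101100010000000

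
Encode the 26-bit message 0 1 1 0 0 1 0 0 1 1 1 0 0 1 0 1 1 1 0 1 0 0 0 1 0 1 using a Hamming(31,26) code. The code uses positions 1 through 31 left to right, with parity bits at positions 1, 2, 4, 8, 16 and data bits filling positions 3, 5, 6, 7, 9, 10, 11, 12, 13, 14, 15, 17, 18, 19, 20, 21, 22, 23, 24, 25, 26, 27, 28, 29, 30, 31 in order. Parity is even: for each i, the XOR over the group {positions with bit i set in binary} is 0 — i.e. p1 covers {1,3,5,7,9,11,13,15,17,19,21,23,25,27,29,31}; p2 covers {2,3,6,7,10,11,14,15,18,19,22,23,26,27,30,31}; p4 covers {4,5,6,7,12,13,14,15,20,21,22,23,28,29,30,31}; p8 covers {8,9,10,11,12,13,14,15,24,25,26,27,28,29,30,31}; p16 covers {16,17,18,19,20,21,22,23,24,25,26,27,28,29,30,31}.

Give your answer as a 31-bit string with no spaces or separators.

1000110101001111001011101000101

Place data at non-parity positions: p1 p2 0 p4 1 1 0 p8 0 1 0 0 1 1 1 p16 0 0 1 0 1 1 1 0 1 0 0 0 1 0 1
p1 (pos 1,3,5,7,9,11,13,15,17,19,21,23,25,27,29,31): XOR of data positions = 0⊕1⊕0⊕0⊕0⊕1⊕1⊕0⊕1⊕1⊕1⊕1⊕0⊕1⊕1 = 1
p2 (pos 2,3,6,7,10,11,14,15,18,19,22,23,26,27,30,31): XOR of data positions = 0⊕1⊕0⊕1⊕0⊕1⊕1⊕0⊕1⊕1⊕1⊕0⊕0⊕0⊕1 = 0
p4 (pos 4,5,6,7,12,13,14,15,20,21,22,23,28,29,30,31): XOR of data positions = 1⊕1⊕0⊕0⊕1⊕1⊕1⊕0⊕1⊕1⊕1⊕0⊕1⊕0⊕1 = 0
p8 (pos 8,9,10,11,12,13,14,15,24,25,26,27,28,29,30,31): XOR of data positions = 0⊕1⊕0⊕0⊕1⊕1⊕1⊕0⊕1⊕0⊕0⊕0⊕1⊕0⊕1 = 1
p16 (pos 16,17,18,19,20,21,22,23,24,25,26,27,28,29,30,31): XOR of data positions = 0⊕0⊕1⊕0⊕1⊕1⊕1⊕0⊕1⊕0⊕0⊕0⊕1⊕0⊕1 = 1
Codeword: 1000110101001111001011101000101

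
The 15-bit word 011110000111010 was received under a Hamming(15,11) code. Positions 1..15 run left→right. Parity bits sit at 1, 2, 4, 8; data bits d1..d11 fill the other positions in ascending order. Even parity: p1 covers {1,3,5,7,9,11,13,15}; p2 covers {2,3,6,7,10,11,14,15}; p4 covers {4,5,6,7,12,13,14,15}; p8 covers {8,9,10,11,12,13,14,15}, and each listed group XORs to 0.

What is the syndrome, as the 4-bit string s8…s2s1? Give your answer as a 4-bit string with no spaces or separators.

s1 (pos 1,3,5,7,9,11,13,15): 0⊕1⊕1⊕0⊕0⊕1⊕0⊕0 = 1
s2 (pos 2,3,6,7,10,11,14,15): 1⊕1⊕0⊕0⊕1⊕1⊕1⊕0 = 1
s4 (pos 4,5,6,7,12,13,14,15): 1⊕1⊕0⊕0⊕1⊕0⊕1⊕0 = 0
s8 (pos 8,9,10,11,12,13,14,15): 0⊕0⊕1⊕1⊕1⊕0⊕1⊕0 = 0
Syndrome s8…s1 = 0011 → error at position 3.

0011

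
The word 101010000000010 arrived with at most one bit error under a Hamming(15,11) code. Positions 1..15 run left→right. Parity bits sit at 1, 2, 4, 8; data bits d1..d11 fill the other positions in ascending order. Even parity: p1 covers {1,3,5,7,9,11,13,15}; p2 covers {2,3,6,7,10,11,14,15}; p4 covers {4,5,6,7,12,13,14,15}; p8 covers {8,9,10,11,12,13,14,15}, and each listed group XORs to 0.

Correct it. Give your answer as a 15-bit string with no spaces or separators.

s1 (pos 1,3,5,7,9,11,13,15): 1⊕1⊕1⊕0⊕0⊕0⊕0⊕0 = 1
s2 (pos 2,3,6,7,10,11,14,15): 0⊕1⊕0⊕0⊕0⊕0⊕1⊕0 = 0
s4 (pos 4,5,6,7,12,13,14,15): 0⊕1⊕0⊕0⊕0⊕0⊕1⊕0 = 0
s8 (pos 8,9,10,11,12,13,14,15): 0⊕0⊕0⊕0⊕0⊕0⊕1⊕0 = 1
Syndrome s8…s1 = 1001 → error at position 9.
Flip position 9: 101010000000010 → 101010001000010

101010001000010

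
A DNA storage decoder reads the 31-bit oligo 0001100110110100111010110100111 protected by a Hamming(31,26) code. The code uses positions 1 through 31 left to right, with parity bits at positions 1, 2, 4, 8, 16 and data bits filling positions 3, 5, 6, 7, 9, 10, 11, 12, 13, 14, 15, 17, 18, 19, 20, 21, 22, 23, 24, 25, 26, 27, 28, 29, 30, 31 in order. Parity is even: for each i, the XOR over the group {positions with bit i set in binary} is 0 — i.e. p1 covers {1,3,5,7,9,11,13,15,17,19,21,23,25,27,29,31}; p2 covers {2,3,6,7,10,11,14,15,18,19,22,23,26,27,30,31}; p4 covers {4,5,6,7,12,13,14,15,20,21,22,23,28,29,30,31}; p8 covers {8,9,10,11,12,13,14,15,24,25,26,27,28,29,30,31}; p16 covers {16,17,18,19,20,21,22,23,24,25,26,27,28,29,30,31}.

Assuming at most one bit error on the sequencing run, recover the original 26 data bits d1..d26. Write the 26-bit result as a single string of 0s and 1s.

s1 (pos 1,3,5,7,9,11,13,15,17,19,21,23,25,27,29,31): 0⊕0⊕1⊕0⊕1⊕1⊕0⊕0⊕1⊕1⊕1⊕1⊕0⊕0⊕1⊕1 = 1
s2 (pos 2,3,6,7,10,11,14,15,18,19,22,23,26,27,30,31): 0⊕0⊕0⊕0⊕0⊕1⊕1⊕0⊕1⊕1⊕0⊕1⊕1⊕0⊕1⊕1 = 0
s4 (pos 4,5,6,7,12,13,14,15,20,21,22,23,28,29,30,31): 1⊕1⊕0⊕0⊕1⊕0⊕1⊕0⊕0⊕1⊕0⊕1⊕0⊕1⊕1⊕1 = 1
s8 (pos 8,9,10,11,12,13,14,15,24,25,26,27,28,29,30,31): 1⊕1⊕0⊕1⊕1⊕0⊕1⊕0⊕1⊕0⊕1⊕0⊕0⊕1⊕1⊕1 = 0
s16 (pos 16,17,18,19,20,21,22,23,24,25,26,27,28,29,30,31): 0⊕1⊕1⊕1⊕0⊕1⊕0⊕1⊕1⊕0⊕1⊕0⊕0⊕1⊕1⊕1 = 0
Syndrome s16…s1 = 00101 → error at position 5.
Flip position 5: 0001100110110100111010110100111 → 0001000110110100111010110100111
Read data bits from positions 3,5,6,7,9,10,11,12,13,14,15,17,18,19,20,21,22,23,24,25,26,27,28,29,30,31: 00001011010111010110100111

00001011010111010110100111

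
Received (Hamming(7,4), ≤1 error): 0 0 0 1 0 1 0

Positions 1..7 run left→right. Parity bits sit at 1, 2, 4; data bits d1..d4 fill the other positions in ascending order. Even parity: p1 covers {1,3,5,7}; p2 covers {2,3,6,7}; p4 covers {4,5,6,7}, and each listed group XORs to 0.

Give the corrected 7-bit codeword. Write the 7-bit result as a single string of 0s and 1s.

s1 (pos 1,3,5,7): 0⊕0⊕0⊕0 = 0
s2 (pos 2,3,6,7): 0⊕0⊕1⊕0 = 1
s4 (pos 4,5,6,7): 1⊕0⊕1⊕0 = 0
Syndrome s4…s1 = 010 → error at position 2.
Flip position 2: 0001010 → 0101010

0101010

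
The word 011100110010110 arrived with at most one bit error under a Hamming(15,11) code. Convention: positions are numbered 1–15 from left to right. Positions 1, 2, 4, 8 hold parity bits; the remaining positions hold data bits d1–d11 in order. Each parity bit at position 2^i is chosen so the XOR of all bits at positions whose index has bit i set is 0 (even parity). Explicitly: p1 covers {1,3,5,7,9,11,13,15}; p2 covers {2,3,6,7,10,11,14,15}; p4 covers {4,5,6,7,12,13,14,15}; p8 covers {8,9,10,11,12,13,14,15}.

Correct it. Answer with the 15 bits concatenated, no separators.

s1 (pos 1,3,5,7,9,11,13,15): 0⊕1⊕0⊕1⊕0⊕1⊕1⊕0 = 0
s2 (pos 2,3,6,7,10,11,14,15): 1⊕1⊕0⊕1⊕0⊕1⊕1⊕0 = 1
s4 (pos 4,5,6,7,12,13,14,15): 1⊕0⊕0⊕1⊕0⊕1⊕1⊕0 = 0
s8 (pos 8,9,10,11,12,13,14,15): 1⊕0⊕0⊕1⊕0⊕1⊕1⊕0 = 0
Syndrome s8…s1 = 0010 → error at position 2.
Flip position 2: 011100110010110 → 001100110010110

001100110010110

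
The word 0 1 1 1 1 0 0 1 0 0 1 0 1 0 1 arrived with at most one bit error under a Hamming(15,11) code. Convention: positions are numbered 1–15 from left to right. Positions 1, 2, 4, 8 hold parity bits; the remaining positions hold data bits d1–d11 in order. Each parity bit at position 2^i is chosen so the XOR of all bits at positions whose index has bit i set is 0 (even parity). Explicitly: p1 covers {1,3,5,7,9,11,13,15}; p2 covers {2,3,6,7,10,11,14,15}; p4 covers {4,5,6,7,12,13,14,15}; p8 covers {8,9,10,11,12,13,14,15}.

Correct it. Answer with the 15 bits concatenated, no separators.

s1 (pos 1,3,5,7,9,11,13,15): 0⊕1⊕1⊕0⊕0⊕1⊕1⊕1 = 1
s2 (pos 2,3,6,7,10,11,14,15): 1⊕1⊕0⊕0⊕0⊕1⊕0⊕1 = 0
s4 (pos 4,5,6,7,12,13,14,15): 1⊕1⊕0⊕0⊕0⊕1⊕0⊕1 = 0
s8 (pos 8,9,10,11,12,13,14,15): 1⊕0⊕0⊕1⊕0⊕1⊕0⊕1 = 0
Syndrome s8…s1 = 0001 → error at position 1.
Flip position 1: 011110010010101 → 111110010010101

111110010010101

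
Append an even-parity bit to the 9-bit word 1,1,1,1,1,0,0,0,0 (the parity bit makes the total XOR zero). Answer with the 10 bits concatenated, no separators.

1111100001

XOR of the 9 data bits: 1⊕1⊕1⊕1⊕1⊕0⊕0⊕0⊕0 = 1
Parity bit = 1 (so all 10 bits XOR to 0).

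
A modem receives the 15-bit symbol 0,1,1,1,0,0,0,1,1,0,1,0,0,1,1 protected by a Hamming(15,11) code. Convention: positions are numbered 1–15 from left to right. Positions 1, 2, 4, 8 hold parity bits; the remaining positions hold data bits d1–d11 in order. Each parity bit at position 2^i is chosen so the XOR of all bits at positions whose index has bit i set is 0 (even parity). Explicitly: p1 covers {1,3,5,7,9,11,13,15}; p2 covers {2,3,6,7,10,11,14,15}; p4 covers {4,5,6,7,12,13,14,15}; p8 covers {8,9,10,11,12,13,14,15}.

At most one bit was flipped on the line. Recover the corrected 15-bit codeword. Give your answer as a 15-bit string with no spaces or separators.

011100011010001

s1 (pos 1,3,5,7,9,11,13,15): 0⊕1⊕0⊕0⊕1⊕1⊕0⊕1 = 0
s2 (pos 2,3,6,7,10,11,14,15): 1⊕1⊕0⊕0⊕0⊕1⊕1⊕1 = 1
s4 (pos 4,5,6,7,12,13,14,15): 1⊕0⊕0⊕0⊕0⊕0⊕1⊕1 = 1
s8 (pos 8,9,10,11,12,13,14,15): 1⊕1⊕0⊕1⊕0⊕0⊕1⊕1 = 1
Syndrome s8…s1 = 1110 → error at position 14.
Flip position 14: 011100011010011 → 011100011010001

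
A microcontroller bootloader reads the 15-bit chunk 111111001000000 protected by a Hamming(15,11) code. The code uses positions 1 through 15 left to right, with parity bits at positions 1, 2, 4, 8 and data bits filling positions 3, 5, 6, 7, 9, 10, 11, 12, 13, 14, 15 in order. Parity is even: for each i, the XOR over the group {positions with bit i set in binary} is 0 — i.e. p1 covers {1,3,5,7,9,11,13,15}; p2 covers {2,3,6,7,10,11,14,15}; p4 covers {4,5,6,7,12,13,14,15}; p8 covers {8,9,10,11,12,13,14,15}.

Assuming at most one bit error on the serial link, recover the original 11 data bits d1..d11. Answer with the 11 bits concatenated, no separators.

s1 (pos 1,3,5,7,9,11,13,15): 1⊕1⊕1⊕0⊕1⊕0⊕0⊕0 = 0
s2 (pos 2,3,6,7,10,11,14,15): 1⊕1⊕1⊕0⊕0⊕0⊕0⊕0 = 1
s4 (pos 4,5,6,7,12,13,14,15): 1⊕1⊕1⊕0⊕0⊕0⊕0⊕0 = 1
s8 (pos 8,9,10,11,12,13,14,15): 0⊕1⊕0⊕0⊕0⊕0⊕0⊕0 = 1
Syndrome s8…s1 = 1110 → error at position 14.
Flip position 14: 111111001000000 → 111111001000010
Read data bits from positions 3,5,6,7,9,10,11,12,13,14,15: 11101000010

11101000010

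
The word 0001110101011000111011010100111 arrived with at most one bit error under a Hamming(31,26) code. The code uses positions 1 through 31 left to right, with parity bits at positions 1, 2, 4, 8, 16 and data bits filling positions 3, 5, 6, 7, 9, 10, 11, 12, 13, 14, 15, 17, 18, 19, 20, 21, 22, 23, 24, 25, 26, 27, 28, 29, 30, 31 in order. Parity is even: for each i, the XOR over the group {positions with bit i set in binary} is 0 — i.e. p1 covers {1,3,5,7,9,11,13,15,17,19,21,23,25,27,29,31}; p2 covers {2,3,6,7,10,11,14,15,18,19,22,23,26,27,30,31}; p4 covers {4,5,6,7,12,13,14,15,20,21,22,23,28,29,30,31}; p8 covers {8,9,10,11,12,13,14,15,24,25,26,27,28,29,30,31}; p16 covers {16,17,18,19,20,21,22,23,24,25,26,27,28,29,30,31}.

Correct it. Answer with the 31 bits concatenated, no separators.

s1 (pos 1,3,5,7,9,11,13,15,17,19,21,23,25,27,29,31): 0⊕0⊕1⊕0⊕0⊕0⊕1⊕0⊕1⊕1⊕1⊕0⊕0⊕0⊕1⊕1 = 1
s2 (pos 2,3,6,7,10,11,14,15,18,19,22,23,26,27,30,31): 0⊕0⊕1⊕0⊕1⊕0⊕0⊕0⊕1⊕1⊕1⊕0⊕1⊕0⊕1⊕1 = 0
s4 (pos 4,5,6,7,12,13,14,15,20,21,22,23,28,29,30,31): 1⊕1⊕1⊕0⊕1⊕1⊕0⊕0⊕0⊕1⊕1⊕0⊕0⊕1⊕1⊕1 = 0
s8 (pos 8,9,10,11,12,13,14,15,24,25,26,27,28,29,30,31): 1⊕0⊕1⊕0⊕1⊕1⊕0⊕0⊕1⊕0⊕1⊕0⊕0⊕1⊕1⊕1 = 1
s16 (pos 16,17,18,19,20,21,22,23,24,25,26,27,28,29,30,31): 0⊕1⊕1⊕1⊕0⊕1⊕1⊕0⊕1⊕0⊕1⊕0⊕0⊕1⊕1⊕1 = 0
Syndrome s16…s1 = 01001 → error at position 9.
Flip position 9: 0001110101011000111011010100111 → 0001110111011000111011010100111

0001110111011000111011010100111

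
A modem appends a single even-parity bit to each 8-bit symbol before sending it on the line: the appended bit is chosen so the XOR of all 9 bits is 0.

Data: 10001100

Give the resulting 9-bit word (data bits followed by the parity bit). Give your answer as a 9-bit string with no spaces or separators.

100011001

XOR of the 8 data bits: 1⊕0⊕0⊕0⊕1⊕1⊕0⊕0 = 1
Parity bit = 1 (so all 9 bits XOR to 0).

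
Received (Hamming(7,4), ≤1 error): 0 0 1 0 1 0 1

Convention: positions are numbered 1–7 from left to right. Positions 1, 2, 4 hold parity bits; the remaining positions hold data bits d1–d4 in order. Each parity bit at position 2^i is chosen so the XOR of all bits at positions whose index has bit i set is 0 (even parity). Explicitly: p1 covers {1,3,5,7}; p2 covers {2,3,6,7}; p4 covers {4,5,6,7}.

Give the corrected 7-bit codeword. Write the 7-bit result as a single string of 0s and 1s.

1010101

s1 (pos 1,3,5,7): 0⊕1⊕1⊕1 = 1
s2 (pos 2,3,6,7): 0⊕1⊕0⊕1 = 0
s4 (pos 4,5,6,7): 0⊕1⊕0⊕1 = 0
Syndrome s4…s1 = 001 → error at position 1.
Flip position 1: 0010101 → 1010101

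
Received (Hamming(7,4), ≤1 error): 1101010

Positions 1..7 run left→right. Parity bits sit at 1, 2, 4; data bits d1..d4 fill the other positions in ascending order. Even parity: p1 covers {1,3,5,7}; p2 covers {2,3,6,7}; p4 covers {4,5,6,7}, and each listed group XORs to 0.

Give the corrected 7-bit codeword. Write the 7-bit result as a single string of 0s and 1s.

0101010

s1 (pos 1,3,5,7): 1⊕0⊕0⊕0 = 1
s2 (pos 2,3,6,7): 1⊕0⊕1⊕0 = 0
s4 (pos 4,5,6,7): 1⊕0⊕1⊕0 = 0
Syndrome s4…s1 = 001 → error at position 1.
Flip position 1: 1101010 → 0101010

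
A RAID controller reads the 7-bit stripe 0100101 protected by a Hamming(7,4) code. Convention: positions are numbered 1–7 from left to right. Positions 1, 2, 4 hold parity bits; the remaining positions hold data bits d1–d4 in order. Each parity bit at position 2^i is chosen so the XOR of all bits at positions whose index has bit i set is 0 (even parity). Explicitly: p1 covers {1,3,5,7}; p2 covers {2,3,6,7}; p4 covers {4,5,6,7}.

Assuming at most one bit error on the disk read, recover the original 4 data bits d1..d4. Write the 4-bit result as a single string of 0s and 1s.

0101

s1 (pos 1,3,5,7): 0⊕0⊕1⊕1 = 0
s2 (pos 2,3,6,7): 1⊕0⊕0⊕1 = 0
s4 (pos 4,5,6,7): 0⊕1⊕0⊕1 = 0
Syndrome s4…s1 = 000 → no error.
Read data bits from positions 3,5,6,7: 0101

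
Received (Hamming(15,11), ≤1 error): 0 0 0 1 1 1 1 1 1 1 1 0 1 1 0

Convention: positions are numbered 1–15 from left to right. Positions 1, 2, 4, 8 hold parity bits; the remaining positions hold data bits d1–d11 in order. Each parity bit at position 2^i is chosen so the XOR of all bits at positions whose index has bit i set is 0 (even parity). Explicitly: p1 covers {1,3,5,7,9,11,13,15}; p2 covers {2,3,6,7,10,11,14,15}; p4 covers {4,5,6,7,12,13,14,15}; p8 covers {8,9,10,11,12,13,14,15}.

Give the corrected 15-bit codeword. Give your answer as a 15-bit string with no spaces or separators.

s1 (pos 1,3,5,7,9,11,13,15): 0⊕0⊕1⊕1⊕1⊕1⊕1⊕0 = 1
s2 (pos 2,3,6,7,10,11,14,15): 0⊕0⊕1⊕1⊕1⊕1⊕1⊕0 = 1
s4 (pos 4,5,6,7,12,13,14,15): 1⊕1⊕1⊕1⊕0⊕1⊕1⊕0 = 0
s8 (pos 8,9,10,11,12,13,14,15): 1⊕1⊕1⊕1⊕0⊕1⊕1⊕0 = 0
Syndrome s8…s1 = 0011 → error at position 3.
Flip position 3: 000111111110110 → 001111111110110

001111111110110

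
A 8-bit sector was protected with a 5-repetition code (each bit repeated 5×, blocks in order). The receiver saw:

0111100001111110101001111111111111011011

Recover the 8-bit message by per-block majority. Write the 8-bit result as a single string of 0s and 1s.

10101111

Block 1 (01111): 4 ones → 1
Block 2 (00001): 1 one → 0
Block 3 (11111): 5 ones → 1
Block 4 (01010): 2 ones → 0
Block 5 (01111): 4 ones → 1
Block 6 (11111): 5 ones → 1
Block 7 (11110): 4 ones → 1
Block 8 (11011): 4 ones → 1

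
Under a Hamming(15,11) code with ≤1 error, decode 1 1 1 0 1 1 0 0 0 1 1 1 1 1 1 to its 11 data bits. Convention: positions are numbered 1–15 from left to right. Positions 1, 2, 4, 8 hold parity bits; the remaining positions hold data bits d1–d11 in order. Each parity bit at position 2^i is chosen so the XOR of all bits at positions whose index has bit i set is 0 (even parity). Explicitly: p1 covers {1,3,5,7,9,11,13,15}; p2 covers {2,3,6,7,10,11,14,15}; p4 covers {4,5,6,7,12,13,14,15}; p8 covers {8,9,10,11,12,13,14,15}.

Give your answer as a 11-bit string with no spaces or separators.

s1 (pos 1,3,5,7,9,11,13,15): 1⊕1⊕1⊕0⊕0⊕1⊕1⊕1 = 0
s2 (pos 2,3,6,7,10,11,14,15): 1⊕1⊕1⊕0⊕1⊕1⊕1⊕1 = 1
s4 (pos 4,5,6,7,12,13,14,15): 0⊕1⊕1⊕0⊕1⊕1⊕1⊕1 = 0
s8 (pos 8,9,10,11,12,13,14,15): 0⊕0⊕1⊕1⊕1⊕1⊕1⊕1 = 0
Syndrome s8…s1 = 0010 → error at position 2.
Flip position 2: 111011000111111 → 101011000111111
Read data bits from positions 3,5,6,7,9,10,11,12,13,14,15: 11100111111

11100111111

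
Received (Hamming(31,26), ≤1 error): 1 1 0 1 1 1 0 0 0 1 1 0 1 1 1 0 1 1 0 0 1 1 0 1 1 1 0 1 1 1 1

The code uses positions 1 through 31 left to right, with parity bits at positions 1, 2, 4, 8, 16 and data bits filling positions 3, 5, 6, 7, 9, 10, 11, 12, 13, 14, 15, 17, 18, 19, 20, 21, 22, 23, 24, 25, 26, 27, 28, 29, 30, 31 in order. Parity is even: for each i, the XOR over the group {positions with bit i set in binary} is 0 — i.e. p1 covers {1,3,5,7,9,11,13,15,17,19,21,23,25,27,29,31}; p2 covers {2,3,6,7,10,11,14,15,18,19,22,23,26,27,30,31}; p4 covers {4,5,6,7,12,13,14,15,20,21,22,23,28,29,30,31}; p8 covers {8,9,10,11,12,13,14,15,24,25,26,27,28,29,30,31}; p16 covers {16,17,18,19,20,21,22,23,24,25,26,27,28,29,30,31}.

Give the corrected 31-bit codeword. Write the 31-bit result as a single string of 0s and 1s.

1101110001101110100011011101111

s1 (pos 1,3,5,7,9,11,13,15,17,19,21,23,25,27,29,31): 1⊕0⊕1⊕0⊕0⊕1⊕1⊕1⊕1⊕0⊕1⊕0⊕1⊕0⊕1⊕1 = 0
s2 (pos 2,3,6,7,10,11,14,15,18,19,22,23,26,27,30,31): 1⊕0⊕1⊕0⊕1⊕1⊕1⊕1⊕1⊕0⊕1⊕0⊕1⊕0⊕1⊕1 = 1
s4 (pos 4,5,6,7,12,13,14,15,20,21,22,23,28,29,30,31): 1⊕1⊕1⊕0⊕0⊕1⊕1⊕1⊕0⊕1⊕1⊕0⊕1⊕1⊕1⊕1 = 0
s8 (pos 8,9,10,11,12,13,14,15,24,25,26,27,28,29,30,31): 0⊕0⊕1⊕1⊕0⊕1⊕1⊕1⊕1⊕1⊕1⊕0⊕1⊕1⊕1⊕1 = 0
s16 (pos 16,17,18,19,20,21,22,23,24,25,26,27,28,29,30,31): 0⊕1⊕1⊕0⊕0⊕1⊕1⊕0⊕1⊕1⊕1⊕0⊕1⊕1⊕1⊕1 = 1
Syndrome s16…s1 = 10010 → error at position 18.
Flip position 18: 1101110001101110110011011101111 → 1101110001101110100011011101111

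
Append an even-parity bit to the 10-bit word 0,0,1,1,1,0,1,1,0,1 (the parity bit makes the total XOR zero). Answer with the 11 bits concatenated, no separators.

XOR of the 10 data bits: 0⊕0⊕1⊕1⊕1⊕0⊕1⊕1⊕0⊕1 = 0
Parity bit = 0 (so all 11 bits XOR to 0).

00111011010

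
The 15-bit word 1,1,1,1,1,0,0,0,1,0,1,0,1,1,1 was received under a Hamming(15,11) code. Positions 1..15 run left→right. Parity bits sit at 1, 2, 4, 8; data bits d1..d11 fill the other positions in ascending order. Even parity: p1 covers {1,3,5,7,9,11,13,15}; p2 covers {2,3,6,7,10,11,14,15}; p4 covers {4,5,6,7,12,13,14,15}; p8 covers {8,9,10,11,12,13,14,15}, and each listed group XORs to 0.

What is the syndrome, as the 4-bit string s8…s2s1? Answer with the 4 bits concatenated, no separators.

s1 (pos 1,3,5,7,9,11,13,15): 1⊕1⊕1⊕0⊕1⊕1⊕1⊕1 = 1
s2 (pos 2,3,6,7,10,11,14,15): 1⊕1⊕0⊕0⊕0⊕1⊕1⊕1 = 1
s4 (pos 4,5,6,7,12,13,14,15): 1⊕1⊕0⊕0⊕0⊕1⊕1⊕1 = 1
s8 (pos 8,9,10,11,12,13,14,15): 0⊕1⊕0⊕1⊕0⊕1⊕1⊕1 = 1
Syndrome s8…s1 = 1111 → error at position 15.

1111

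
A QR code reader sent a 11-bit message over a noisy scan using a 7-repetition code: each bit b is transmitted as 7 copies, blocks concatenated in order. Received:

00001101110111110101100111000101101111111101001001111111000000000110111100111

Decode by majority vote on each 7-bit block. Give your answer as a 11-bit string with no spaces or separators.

Block 1 (0000110): 2 ones → 0
Block 2 (1110111): 6 ones → 1
Block 3 (1101011): 5 ones → 1
Block 4 (0011100): 3 ones → 0
Block 5 (0101101): 4 ones → 1
Block 6 (1111111): 7 ones → 1
Block 7 (0100100): 2 ones → 0
Block 8 (1111111): 7 ones → 1
Block 9 (0000000): 0 ones → 0
Block 10 (0011011): 4 ones → 1
Block 11 (1100111): 5 ones → 1

01101101011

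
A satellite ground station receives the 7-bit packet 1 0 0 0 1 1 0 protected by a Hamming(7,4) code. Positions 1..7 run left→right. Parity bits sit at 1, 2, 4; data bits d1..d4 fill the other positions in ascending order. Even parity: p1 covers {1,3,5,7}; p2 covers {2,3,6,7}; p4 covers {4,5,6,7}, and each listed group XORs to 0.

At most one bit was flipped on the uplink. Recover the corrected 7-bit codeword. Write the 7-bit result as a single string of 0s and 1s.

1100110

s1 (pos 1,3,5,7): 1⊕0⊕1⊕0 = 0
s2 (pos 2,3,6,7): 0⊕0⊕1⊕0 = 1
s4 (pos 4,5,6,7): 0⊕1⊕1⊕0 = 0
Syndrome s4…s1 = 010 → error at position 2.
Flip position 2: 1000110 → 1100110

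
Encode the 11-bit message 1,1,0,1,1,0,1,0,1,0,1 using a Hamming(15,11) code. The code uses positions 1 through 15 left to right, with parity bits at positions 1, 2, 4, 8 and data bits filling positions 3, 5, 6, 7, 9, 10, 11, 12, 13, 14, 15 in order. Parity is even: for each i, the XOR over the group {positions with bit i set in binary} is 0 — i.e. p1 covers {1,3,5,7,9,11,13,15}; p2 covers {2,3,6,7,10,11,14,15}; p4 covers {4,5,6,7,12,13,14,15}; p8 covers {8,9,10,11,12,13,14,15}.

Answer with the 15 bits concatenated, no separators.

101010101010101

Place data at non-parity positions: p1 p2 1 p4 1 0 1 p8 1 0 1 0 1 0 1
p1 (pos 1,3,5,7,9,11,13,15): XOR of data positions = 1⊕1⊕1⊕1⊕1⊕1⊕1 = 1
p2 (pos 2,3,6,7,10,11,14,15): XOR of data positions = 1⊕0⊕1⊕0⊕1⊕0⊕1 = 0
p4 (pos 4,5,6,7,12,13,14,15): XOR of data positions = 1⊕0⊕1⊕0⊕1⊕0⊕1 = 0
p8 (pos 8,9,10,11,12,13,14,15): XOR of data positions = 1⊕0⊕1⊕0⊕1⊕0⊕1 = 0
Codeword: 101010101010101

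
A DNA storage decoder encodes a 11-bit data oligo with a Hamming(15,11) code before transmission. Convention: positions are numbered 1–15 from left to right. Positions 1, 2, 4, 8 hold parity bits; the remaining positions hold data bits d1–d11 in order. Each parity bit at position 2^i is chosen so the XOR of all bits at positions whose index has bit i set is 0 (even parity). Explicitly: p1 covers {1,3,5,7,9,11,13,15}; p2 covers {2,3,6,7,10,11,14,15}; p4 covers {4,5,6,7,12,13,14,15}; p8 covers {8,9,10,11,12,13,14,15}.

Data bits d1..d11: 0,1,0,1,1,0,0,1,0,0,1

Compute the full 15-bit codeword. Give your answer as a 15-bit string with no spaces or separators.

000010111001001

Place data at non-parity positions: p1 p2 0 p4 1 0 1 p8 1 0 0 1 0 0 1
p1 (pos 1,3,5,7,9,11,13,15): XOR of data positions = 0⊕1⊕1⊕1⊕0⊕0⊕1 = 0
p2 (pos 2,3,6,7,10,11,14,15): XOR of data positions = 0⊕0⊕1⊕0⊕0⊕0⊕1 = 0
p4 (pos 4,5,6,7,12,13,14,15): XOR of data positions = 1⊕0⊕1⊕1⊕0⊕0⊕1 = 0
p8 (pos 8,9,10,11,12,13,14,15): XOR of data positions = 1⊕0⊕0⊕1⊕0⊕0⊕1 = 1
Codeword: 000010111001001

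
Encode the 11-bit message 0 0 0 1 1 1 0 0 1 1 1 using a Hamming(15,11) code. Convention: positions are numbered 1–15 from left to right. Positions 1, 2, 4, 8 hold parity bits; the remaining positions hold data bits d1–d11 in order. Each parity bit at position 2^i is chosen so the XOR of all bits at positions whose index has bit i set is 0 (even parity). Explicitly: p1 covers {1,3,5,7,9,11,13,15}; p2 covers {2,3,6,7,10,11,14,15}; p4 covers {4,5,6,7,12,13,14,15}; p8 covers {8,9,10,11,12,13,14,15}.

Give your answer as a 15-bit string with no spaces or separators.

000000111100111

Place data at non-parity positions: p1 p2 0 p4 0 0 1 p8 1 1 0 0 1 1 1
p1 (pos 1,3,5,7,9,11,13,15): XOR of data positions = 0⊕0⊕1⊕1⊕0⊕1⊕1 = 0
p2 (pos 2,3,6,7,10,11,14,15): XOR of data positions = 0⊕0⊕1⊕1⊕0⊕1⊕1 = 0
p4 (pos 4,5,6,7,12,13,14,15): XOR of data positions = 0⊕0⊕1⊕0⊕1⊕1⊕1 = 0
p8 (pos 8,9,10,11,12,13,14,15): XOR of data positions = 1⊕1⊕0⊕0⊕1⊕1⊕1 = 1
Codeword: 000000111100111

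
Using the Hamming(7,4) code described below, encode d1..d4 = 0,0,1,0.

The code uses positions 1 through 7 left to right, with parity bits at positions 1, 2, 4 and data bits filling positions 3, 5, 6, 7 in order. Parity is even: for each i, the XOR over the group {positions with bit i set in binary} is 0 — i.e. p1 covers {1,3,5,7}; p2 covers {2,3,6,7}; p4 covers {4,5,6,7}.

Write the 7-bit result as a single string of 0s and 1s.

0101010

Place data at non-parity positions: p1 p2 0 p4 0 1 0
p1 (pos 1,3,5,7): XOR of data positions = 0⊕0⊕0 = 0
p2 (pos 2,3,6,7): XOR of data positions = 0⊕1⊕0 = 1
p4 (pos 4,5,6,7): XOR of data positions = 0⊕1⊕0 = 1
Codeword: 0101010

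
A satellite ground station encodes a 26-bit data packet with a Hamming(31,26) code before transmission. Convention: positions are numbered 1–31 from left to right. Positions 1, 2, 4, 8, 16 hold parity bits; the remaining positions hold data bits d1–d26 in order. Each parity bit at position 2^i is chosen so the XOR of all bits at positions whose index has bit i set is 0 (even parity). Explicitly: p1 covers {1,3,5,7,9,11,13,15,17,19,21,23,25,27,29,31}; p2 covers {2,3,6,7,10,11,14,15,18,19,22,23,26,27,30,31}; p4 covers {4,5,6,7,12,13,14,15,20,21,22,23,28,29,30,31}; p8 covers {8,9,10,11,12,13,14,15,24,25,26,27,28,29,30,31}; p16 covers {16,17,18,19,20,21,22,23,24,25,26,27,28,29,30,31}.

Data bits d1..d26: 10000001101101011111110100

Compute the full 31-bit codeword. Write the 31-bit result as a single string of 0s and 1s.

Place data at non-parity positions: p1 p2 1 p4 0 0 0 p8 0 0 0 1 1 0 1 p16 1 0 1 0 1 1 1 1 1 1 1 0 1 0 0
p1 (pos 1,3,5,7,9,11,13,15,17,19,21,23,25,27,29,31): XOR of data positions = 1⊕0⊕0⊕0⊕0⊕1⊕1⊕1⊕1⊕1⊕1⊕1⊕1⊕1⊕0 = 0
p2 (pos 2,3,6,7,10,11,14,15,18,19,22,23,26,27,30,31): XOR of data positions = 1⊕0⊕0⊕0⊕0⊕0⊕1⊕0⊕1⊕1⊕1⊕1⊕1⊕0⊕0 = 1
p4 (pos 4,5,6,7,12,13,14,15,20,21,22,23,28,29,30,31): XOR of data positions = 0⊕0⊕0⊕1⊕1⊕0⊕1⊕0⊕1⊕1⊕1⊕0⊕1⊕0⊕0 = 1
p8 (pos 8,9,10,11,12,13,14,15,24,25,26,27,28,29,30,31): XOR of data positions = 0⊕0⊕0⊕1⊕1⊕0⊕1⊕1⊕1⊕1⊕1⊕0⊕1⊕0⊕0 = 0
p16 (pos 16,17,18,19,20,21,22,23,24,25,26,27,28,29,30,31): XOR of data positions = 1⊕0⊕1⊕0⊕1⊕1⊕1⊕1⊕1⊕1⊕1⊕0⊕1⊕0⊕0 = 0
Codeword: 0111000000011010101011111110100

0111000000011010101011111110100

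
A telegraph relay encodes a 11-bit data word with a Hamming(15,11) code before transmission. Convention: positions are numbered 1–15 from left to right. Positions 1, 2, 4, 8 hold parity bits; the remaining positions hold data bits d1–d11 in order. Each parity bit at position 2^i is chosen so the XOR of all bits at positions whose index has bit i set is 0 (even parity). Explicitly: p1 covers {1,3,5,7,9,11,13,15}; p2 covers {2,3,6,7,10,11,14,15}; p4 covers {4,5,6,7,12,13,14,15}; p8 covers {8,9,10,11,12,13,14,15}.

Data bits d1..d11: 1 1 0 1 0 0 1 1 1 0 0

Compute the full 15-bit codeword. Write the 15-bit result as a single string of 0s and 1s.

Place data at non-parity positions: p1 p2 1 p4 1 0 1 p8 0 0 1 1 1 0 0
p1 (pos 1,3,5,7,9,11,13,15): XOR of data positions = 1⊕1⊕1⊕0⊕1⊕1⊕0 = 1
p2 (pos 2,3,6,7,10,11,14,15): XOR of data positions = 1⊕0⊕1⊕0⊕1⊕0⊕0 = 1
p4 (pos 4,5,6,7,12,13,14,15): XOR of data positions = 1⊕0⊕1⊕1⊕1⊕0⊕0 = 0
p8 (pos 8,9,10,11,12,13,14,15): XOR of data positions = 0⊕0⊕1⊕1⊕1⊕0⊕0 = 1
Codeword: 111010110011100

111010110011100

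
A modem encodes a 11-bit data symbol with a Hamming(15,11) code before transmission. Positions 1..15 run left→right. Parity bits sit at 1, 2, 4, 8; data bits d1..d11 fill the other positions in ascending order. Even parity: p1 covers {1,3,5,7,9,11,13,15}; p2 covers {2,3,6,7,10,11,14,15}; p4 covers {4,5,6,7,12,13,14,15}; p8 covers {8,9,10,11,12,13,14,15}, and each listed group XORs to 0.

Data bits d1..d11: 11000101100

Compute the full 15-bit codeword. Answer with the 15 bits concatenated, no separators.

Place data at non-parity positions: p1 p2 1 p4 1 0 0 p8 0 1 0 1 1 0 0
p1 (pos 1,3,5,7,9,11,13,15): XOR of data positions = 1⊕1⊕0⊕0⊕0⊕1⊕0 = 1
p2 (pos 2,3,6,7,10,11,14,15): XOR of data positions = 1⊕0⊕0⊕1⊕0⊕0⊕0 = 0
p4 (pos 4,5,6,7,12,13,14,15): XOR of data positions = 1⊕0⊕0⊕1⊕1⊕0⊕0 = 1
p8 (pos 8,9,10,11,12,13,14,15): XOR of data positions = 0⊕1⊕0⊕1⊕1⊕0⊕0 = 1
Codeword: 101110010101100

101110010101100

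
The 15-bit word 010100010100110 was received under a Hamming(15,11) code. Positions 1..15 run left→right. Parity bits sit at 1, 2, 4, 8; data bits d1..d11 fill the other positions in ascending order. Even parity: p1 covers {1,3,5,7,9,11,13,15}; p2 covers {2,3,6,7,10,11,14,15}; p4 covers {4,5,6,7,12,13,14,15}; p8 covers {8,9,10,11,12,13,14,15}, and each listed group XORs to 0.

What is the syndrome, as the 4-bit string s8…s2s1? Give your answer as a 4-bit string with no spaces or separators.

0111

s1 (pos 1,3,5,7,9,11,13,15): 0⊕0⊕0⊕0⊕0⊕0⊕1⊕0 = 1
s2 (pos 2,3,6,7,10,11,14,15): 1⊕0⊕0⊕0⊕1⊕0⊕1⊕0 = 1
s4 (pos 4,5,6,7,12,13,14,15): 1⊕0⊕0⊕0⊕0⊕1⊕1⊕0 = 1
s8 (pos 8,9,10,11,12,13,14,15): 1⊕0⊕1⊕0⊕0⊕1⊕1⊕0 = 0
Syndrome s8…s1 = 0111 → error at position 7.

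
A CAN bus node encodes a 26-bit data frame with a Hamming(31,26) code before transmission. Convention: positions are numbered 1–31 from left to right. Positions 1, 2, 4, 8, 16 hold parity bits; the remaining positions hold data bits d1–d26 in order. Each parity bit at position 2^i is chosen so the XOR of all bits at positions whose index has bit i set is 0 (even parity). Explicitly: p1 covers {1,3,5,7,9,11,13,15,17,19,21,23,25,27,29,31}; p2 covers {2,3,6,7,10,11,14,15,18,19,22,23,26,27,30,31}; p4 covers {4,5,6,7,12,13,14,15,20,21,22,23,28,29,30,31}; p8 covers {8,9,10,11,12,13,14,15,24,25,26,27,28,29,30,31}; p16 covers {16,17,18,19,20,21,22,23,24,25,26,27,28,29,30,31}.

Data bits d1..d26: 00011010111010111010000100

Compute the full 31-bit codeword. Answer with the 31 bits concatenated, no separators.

1000001110101110010111010000100

Place data at non-parity positions: p1 p2 0 p4 0 0 1 p8 1 0 1 0 1 1 1 p16 0 1 0 1 1 1 0 1 0 0 0 0 1 0 0
p1 (pos 1,3,5,7,9,11,13,15,17,19,21,23,25,27,29,31): XOR of data positions = 0⊕0⊕1⊕1⊕1⊕1⊕1⊕0⊕0⊕1⊕0⊕0⊕0⊕1⊕0 = 1
p2 (pos 2,3,6,7,10,11,14,15,18,19,22,23,26,27,30,31): XOR of data positions = 0⊕0⊕1⊕0⊕1⊕1⊕1⊕1⊕0⊕1⊕0⊕0⊕0⊕0⊕0 = 0
p4 (pos 4,5,6,7,12,13,14,15,20,21,22,23,28,29,30,31): XOR of data positions = 0⊕0⊕1⊕0⊕1⊕1⊕1⊕1⊕1⊕1⊕0⊕0⊕1⊕0⊕0 = 0
p8 (pos 8,9,10,11,12,13,14,15,24,25,26,27,28,29,30,31): XOR of data positions = 1⊕0⊕1⊕0⊕1⊕1⊕1⊕1⊕0⊕0⊕0⊕0⊕1⊕0⊕0 = 1
p16 (pos 16,17,18,19,20,21,22,23,24,25,26,27,28,29,30,31): XOR of data positions = 0⊕1⊕0⊕1⊕1⊕1⊕0⊕1⊕0⊕0⊕0⊕0⊕1⊕0⊕0 = 0
Codeword: 1000001110101110010111010000100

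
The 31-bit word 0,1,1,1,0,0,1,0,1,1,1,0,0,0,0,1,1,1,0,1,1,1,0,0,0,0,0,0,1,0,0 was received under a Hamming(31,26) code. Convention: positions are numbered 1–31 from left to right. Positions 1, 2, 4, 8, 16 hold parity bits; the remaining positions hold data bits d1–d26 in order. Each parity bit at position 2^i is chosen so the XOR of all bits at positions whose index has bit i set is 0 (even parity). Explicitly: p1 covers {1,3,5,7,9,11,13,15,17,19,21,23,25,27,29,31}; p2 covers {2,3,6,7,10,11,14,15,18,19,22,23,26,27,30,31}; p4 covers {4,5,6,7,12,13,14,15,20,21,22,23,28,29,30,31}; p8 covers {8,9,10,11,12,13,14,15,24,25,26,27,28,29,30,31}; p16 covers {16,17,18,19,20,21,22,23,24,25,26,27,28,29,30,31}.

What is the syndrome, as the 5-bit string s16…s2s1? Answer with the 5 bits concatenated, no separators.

s1 (pos 1,3,5,7,9,11,13,15,17,19,21,23,25,27,29,31): 0⊕1⊕0⊕1⊕1⊕1⊕0⊕0⊕1⊕0⊕1⊕0⊕0⊕0⊕1⊕0 = 1
s2 (pos 2,3,6,7,10,11,14,15,18,19,22,23,26,27,30,31): 1⊕1⊕0⊕1⊕1⊕1⊕0⊕0⊕1⊕0⊕1⊕0⊕0⊕0⊕0⊕0 = 1
s4 (pos 4,5,6,7,12,13,14,15,20,21,22,23,28,29,30,31): 1⊕0⊕0⊕1⊕0⊕0⊕0⊕0⊕1⊕1⊕1⊕0⊕0⊕1⊕0⊕0 = 0
s8 (pos 8,9,10,11,12,13,14,15,24,25,26,27,28,29,30,31): 0⊕1⊕1⊕1⊕0⊕0⊕0⊕0⊕0⊕0⊕0⊕0⊕0⊕1⊕0⊕0 = 0
s16 (pos 16,17,18,19,20,21,22,23,24,25,26,27,28,29,30,31): 1⊕1⊕1⊕0⊕1⊕1⊕1⊕0⊕0⊕0⊕0⊕0⊕0⊕1⊕0⊕0 = 1
Syndrome s16…s1 = 10011 → error at position 19.

10011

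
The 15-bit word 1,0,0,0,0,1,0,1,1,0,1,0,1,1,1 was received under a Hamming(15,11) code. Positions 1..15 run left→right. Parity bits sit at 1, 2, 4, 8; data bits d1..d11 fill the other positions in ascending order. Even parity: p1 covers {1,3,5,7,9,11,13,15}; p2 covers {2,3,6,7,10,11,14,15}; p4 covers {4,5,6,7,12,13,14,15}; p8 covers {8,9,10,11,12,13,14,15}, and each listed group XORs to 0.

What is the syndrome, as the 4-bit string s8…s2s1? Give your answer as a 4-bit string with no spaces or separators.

s1 (pos 1,3,5,7,9,11,13,15): 1⊕0⊕0⊕0⊕1⊕1⊕1⊕1 = 1
s2 (pos 2,3,6,7,10,11,14,15): 0⊕0⊕1⊕0⊕0⊕1⊕1⊕1 = 0
s4 (pos 4,5,6,7,12,13,14,15): 0⊕0⊕1⊕0⊕0⊕1⊕1⊕1 = 0
s8 (pos 8,9,10,11,12,13,14,15): 1⊕1⊕0⊕1⊕0⊕1⊕1⊕1 = 0
Syndrome s8…s1 = 0001 → error at position 1.

0001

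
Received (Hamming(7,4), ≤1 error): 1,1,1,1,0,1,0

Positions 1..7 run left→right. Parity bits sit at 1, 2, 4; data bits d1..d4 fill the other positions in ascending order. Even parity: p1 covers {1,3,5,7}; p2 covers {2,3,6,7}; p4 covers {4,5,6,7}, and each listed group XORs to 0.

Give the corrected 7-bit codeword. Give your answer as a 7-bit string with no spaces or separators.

s1 (pos 1,3,5,7): 1⊕1⊕0⊕0 = 0
s2 (pos 2,3,6,7): 1⊕1⊕1⊕0 = 1
s4 (pos 4,5,6,7): 1⊕0⊕1⊕0 = 0
Syndrome s4…s1 = 010 → error at position 2.
Flip position 2: 1111010 → 1011010

1011010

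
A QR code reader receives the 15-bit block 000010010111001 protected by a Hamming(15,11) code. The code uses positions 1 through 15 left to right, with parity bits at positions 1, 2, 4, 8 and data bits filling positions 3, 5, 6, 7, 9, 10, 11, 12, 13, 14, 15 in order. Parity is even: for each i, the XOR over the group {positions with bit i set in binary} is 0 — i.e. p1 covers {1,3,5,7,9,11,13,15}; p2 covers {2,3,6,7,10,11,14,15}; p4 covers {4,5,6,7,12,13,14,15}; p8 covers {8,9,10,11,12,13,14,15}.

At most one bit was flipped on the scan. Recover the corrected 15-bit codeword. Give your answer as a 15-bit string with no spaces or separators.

s1 (pos 1,3,5,7,9,11,13,15): 0⊕0⊕1⊕0⊕0⊕1⊕0⊕1 = 1
s2 (pos 2,3,6,7,10,11,14,15): 0⊕0⊕0⊕0⊕1⊕1⊕0⊕1 = 1
s4 (pos 4,5,6,7,12,13,14,15): 0⊕1⊕0⊕0⊕1⊕0⊕0⊕1 = 1
s8 (pos 8,9,10,11,12,13,14,15): 1⊕0⊕1⊕1⊕1⊕0⊕0⊕1 = 1
Syndrome s8…s1 = 1111 → error at position 15.
Flip position 15: 000010010111001 → 000010010111000

000010010111000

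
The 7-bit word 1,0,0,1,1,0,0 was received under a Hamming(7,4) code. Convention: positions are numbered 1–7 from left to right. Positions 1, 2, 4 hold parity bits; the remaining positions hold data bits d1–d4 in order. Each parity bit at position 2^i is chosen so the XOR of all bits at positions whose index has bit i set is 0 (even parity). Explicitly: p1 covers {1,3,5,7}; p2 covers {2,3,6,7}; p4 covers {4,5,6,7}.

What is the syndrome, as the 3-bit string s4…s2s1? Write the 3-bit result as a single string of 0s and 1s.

s1 (pos 1,3,5,7): 1⊕0⊕1⊕0 = 0
s2 (pos 2,3,6,7): 0⊕0⊕0⊕0 = 0
s4 (pos 4,5,6,7): 1⊕1⊕0⊕0 = 0
Syndrome s4…s1 = 000 → no error.

000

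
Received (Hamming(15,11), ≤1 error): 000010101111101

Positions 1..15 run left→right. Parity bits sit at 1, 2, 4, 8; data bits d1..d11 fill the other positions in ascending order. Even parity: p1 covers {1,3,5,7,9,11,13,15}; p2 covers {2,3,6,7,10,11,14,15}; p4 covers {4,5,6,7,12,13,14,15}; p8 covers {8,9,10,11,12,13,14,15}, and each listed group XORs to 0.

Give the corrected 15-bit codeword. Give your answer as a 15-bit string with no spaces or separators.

000110101111101

s1 (pos 1,3,5,7,9,11,13,15): 0⊕0⊕1⊕1⊕1⊕1⊕1⊕1 = 0
s2 (pos 2,3,6,7,10,11,14,15): 0⊕0⊕0⊕1⊕1⊕1⊕0⊕1 = 0
s4 (pos 4,5,6,7,12,13,14,15): 0⊕1⊕0⊕1⊕1⊕1⊕0⊕1 = 1
s8 (pos 8,9,10,11,12,13,14,15): 0⊕1⊕1⊕1⊕1⊕1⊕0⊕1 = 0
Syndrome s8…s1 = 0100 → error at position 4.
Flip position 4: 000010101111101 → 000110101111101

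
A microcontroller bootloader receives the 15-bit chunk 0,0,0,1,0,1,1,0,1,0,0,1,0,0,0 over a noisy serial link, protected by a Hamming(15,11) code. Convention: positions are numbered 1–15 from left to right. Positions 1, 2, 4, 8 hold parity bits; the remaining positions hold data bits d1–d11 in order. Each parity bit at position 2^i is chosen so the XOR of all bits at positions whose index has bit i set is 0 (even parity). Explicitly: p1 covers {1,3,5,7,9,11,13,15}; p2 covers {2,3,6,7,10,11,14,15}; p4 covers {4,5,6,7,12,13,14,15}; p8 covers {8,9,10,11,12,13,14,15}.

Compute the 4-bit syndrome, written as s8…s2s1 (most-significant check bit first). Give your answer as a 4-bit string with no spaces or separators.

0000

s1 (pos 1,3,5,7,9,11,13,15): 0⊕0⊕0⊕1⊕1⊕0⊕0⊕0 = 0
s2 (pos 2,3,6,7,10,11,14,15): 0⊕0⊕1⊕1⊕0⊕0⊕0⊕0 = 0
s4 (pos 4,5,6,7,12,13,14,15): 1⊕0⊕1⊕1⊕1⊕0⊕0⊕0 = 0
s8 (pos 8,9,10,11,12,13,14,15): 0⊕1⊕0⊕0⊕1⊕0⊕0⊕0 = 0
Syndrome s8…s1 = 0000 → no error.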